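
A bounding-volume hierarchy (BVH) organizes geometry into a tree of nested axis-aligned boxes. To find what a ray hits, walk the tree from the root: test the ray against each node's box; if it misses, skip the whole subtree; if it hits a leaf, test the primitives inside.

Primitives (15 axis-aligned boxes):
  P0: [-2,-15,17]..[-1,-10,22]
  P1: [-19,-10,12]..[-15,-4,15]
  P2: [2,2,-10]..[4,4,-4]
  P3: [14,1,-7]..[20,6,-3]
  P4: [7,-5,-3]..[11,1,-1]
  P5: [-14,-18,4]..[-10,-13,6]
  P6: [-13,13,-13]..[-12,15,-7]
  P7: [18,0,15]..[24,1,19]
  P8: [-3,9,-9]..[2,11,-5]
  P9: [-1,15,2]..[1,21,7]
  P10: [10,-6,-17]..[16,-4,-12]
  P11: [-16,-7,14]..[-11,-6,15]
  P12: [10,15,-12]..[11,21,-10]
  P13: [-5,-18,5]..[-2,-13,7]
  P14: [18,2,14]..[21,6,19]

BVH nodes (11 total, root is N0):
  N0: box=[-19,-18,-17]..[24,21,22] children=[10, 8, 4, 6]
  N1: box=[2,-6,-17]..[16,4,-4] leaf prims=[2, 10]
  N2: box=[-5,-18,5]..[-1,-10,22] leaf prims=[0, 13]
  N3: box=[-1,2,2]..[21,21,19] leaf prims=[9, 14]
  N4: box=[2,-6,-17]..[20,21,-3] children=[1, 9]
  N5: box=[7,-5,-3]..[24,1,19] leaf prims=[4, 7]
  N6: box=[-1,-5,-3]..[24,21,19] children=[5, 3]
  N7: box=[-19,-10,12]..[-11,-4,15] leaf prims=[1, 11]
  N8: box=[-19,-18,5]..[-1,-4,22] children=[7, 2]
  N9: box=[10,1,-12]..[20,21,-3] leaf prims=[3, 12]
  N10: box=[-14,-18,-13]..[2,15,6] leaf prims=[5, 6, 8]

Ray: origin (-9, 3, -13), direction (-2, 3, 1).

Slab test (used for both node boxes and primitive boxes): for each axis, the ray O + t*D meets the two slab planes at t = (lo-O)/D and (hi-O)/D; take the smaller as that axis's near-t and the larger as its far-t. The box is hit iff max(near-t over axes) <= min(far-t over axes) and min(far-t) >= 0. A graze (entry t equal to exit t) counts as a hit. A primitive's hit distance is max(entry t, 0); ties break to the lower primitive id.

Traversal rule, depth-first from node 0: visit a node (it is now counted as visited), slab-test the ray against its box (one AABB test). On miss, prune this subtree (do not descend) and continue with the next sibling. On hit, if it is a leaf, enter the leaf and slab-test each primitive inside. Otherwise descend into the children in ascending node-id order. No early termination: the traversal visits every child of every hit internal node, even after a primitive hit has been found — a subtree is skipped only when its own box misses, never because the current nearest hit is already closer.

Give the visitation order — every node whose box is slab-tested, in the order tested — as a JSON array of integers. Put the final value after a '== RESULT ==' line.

Traverse from the root:
N0 x:[-33/2,5] y:[-7,6] z:[-4,35] -> hit [-4,5], descend [4, 6, 8, 10]
  N4 x:[-29/2,-11/2] y:[-3,6] z:[-4,10] -> miss, prune
  N6 x:[-33/2,-4] y:[-8/3,6] z:[10,32] -> miss, prune
  N8 x:[-4,5] y:[-7,-7/3] z:[18,35] -> miss, prune
  N10 x:[-11/2,5/2] y:[-7,4] z:[0,19] -> hit [0,5/2] leaf, test {P5(miss), P6(miss), P8(miss)}

Summary -> nodes [0, 4, 6, 8, 10]; box-tests=5; leaf-entries=1; first=miss

== RESULT ==
[0, 4, 6, 8, 10]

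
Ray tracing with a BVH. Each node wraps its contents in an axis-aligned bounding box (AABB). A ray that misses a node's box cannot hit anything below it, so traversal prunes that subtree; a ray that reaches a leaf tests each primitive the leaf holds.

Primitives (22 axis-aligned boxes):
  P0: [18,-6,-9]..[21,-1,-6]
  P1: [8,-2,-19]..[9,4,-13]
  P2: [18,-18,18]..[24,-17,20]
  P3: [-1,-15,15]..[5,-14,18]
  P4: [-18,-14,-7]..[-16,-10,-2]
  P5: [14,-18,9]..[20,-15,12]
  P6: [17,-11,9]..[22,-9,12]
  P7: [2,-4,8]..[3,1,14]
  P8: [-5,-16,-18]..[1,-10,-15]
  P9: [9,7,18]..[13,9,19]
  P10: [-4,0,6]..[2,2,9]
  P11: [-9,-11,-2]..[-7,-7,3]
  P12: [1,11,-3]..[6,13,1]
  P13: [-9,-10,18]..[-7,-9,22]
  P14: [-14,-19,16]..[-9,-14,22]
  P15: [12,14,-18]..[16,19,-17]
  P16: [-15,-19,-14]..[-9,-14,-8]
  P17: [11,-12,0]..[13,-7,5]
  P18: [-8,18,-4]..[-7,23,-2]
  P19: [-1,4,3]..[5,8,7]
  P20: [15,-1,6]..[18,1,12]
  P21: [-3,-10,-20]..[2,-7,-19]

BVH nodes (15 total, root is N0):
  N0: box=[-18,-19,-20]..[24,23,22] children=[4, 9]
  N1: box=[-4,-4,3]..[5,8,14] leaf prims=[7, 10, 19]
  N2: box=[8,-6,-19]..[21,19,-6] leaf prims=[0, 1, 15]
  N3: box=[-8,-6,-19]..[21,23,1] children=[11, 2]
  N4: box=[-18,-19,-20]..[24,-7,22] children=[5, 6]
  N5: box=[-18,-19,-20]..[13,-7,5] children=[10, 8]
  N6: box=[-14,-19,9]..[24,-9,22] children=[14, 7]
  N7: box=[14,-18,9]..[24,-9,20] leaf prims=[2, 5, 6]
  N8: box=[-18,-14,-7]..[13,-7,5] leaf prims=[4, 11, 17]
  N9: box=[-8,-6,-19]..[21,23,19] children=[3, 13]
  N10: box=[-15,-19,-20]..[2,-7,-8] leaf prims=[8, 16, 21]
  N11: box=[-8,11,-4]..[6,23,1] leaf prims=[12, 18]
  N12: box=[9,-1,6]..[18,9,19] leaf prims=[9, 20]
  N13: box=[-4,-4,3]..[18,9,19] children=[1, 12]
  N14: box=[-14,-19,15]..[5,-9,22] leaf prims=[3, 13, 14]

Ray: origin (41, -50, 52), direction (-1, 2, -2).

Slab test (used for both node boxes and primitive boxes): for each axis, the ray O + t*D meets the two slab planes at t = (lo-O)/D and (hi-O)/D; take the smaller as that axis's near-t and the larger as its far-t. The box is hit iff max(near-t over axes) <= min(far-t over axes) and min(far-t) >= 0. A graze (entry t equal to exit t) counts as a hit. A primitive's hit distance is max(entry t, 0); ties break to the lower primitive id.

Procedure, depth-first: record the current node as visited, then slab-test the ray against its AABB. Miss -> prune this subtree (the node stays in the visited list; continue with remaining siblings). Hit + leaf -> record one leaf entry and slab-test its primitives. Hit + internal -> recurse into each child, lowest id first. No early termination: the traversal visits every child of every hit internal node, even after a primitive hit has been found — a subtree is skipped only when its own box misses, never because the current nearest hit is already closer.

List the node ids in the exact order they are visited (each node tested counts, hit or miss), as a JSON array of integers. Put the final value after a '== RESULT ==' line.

Walk:
N0 x:[17,59] y:[31/2,73/2] z:[15,36] -> hit [17,36], descend [4, 9]
  N4 x:[17,59] y:[31/2,43/2] z:[15,36] -> hit [17,43/2], descend [5, 6]
    N5 x:[28,59] y:[31/2,43/2] z:[47/2,36] -> miss, prune
    N6 x:[17,55] y:[31/2,41/2] z:[15,43/2] -> hit [17,41/2], descend [7, 14]
      N7 x:[17,27] y:[16,41/2] z:[16,43/2] -> hit [17,41/2] leaf, test {P2(miss), P5(miss), P6@t=20}
      N14 x:[36,55] y:[31/2,41/2] z:[15,37/2] -> miss, prune
  N9 x:[20,49] y:[22,73/2] z:[33/2,71/2] -> hit [22,71/2], descend [3, 13]
    N3 x:[20,49] y:[22,73/2] z:[51/2,71/2] -> hit [51/2,71/2], descend [2, 11]
      N2 x:[20,33] y:[22,69/2] z:[29,71/2] -> hit [29,33] leaf, test {P0(miss), P1(miss), P15(miss)}
      N11 x:[35,49] y:[61/2,73/2] z:[51/2,28] -> miss, prune
    N13 x:[23,45] y:[23,59/2] z:[33/2,49/2] -> hit [23,49/2], descend [1, 12]
      N1 x:[36,45] y:[23,29] z:[19,49/2] -> miss, prune
      N12 x:[23,32] y:[49/2,59/2] z:[33/2,23] -> miss, prune

order=[0, 4, 5, 6, 7, 14, 9, 3, 2, 11, 13, 1, 12]  |boxes|=13  |leaves|=2  hit=P6

== RESULT ==
[0, 4, 5, 6, 7, 14, 9, 3, 2, 11, 13, 1, 12]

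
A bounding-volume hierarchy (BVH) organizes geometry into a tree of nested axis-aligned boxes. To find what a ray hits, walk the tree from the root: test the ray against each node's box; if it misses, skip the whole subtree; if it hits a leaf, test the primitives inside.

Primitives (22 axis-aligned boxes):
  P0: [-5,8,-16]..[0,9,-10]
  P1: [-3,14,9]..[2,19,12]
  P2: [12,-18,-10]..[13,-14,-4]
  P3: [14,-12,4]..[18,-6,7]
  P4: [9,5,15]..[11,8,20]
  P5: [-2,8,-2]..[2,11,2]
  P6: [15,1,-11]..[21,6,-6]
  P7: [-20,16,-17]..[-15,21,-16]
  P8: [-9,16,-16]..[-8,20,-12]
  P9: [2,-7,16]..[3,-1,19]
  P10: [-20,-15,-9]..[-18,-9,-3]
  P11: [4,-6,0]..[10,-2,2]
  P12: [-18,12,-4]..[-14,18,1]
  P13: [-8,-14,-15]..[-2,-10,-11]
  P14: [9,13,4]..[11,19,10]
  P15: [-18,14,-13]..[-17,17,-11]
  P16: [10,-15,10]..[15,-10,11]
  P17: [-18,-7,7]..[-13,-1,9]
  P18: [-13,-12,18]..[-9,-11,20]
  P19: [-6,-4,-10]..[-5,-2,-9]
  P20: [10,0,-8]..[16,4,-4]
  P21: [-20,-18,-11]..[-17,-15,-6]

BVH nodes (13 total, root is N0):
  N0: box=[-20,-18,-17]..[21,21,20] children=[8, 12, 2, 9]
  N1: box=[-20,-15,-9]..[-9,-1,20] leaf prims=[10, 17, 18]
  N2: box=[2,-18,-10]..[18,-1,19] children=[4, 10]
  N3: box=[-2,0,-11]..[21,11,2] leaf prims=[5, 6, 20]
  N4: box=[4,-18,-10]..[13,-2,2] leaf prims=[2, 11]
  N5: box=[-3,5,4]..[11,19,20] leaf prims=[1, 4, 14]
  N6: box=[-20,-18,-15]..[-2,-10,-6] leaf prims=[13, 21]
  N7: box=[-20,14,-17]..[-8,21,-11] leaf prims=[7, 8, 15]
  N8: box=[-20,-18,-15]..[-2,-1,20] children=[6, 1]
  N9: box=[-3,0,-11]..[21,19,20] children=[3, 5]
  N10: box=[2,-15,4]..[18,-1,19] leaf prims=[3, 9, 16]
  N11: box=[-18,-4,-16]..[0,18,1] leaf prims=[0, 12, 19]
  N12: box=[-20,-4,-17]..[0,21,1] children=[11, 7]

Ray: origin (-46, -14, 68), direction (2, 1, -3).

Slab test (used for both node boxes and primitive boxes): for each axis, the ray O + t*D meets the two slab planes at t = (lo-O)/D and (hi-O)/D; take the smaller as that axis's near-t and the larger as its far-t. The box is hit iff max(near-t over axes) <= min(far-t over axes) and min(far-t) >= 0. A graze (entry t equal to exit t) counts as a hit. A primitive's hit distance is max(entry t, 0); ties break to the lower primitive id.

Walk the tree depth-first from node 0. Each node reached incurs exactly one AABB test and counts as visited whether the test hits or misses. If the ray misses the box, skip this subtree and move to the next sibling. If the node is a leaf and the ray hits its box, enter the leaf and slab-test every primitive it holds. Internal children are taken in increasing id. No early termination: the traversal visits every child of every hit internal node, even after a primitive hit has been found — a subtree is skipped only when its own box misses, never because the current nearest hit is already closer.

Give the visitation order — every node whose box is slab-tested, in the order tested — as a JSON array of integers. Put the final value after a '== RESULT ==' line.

Trace the traversal:
N0 x:[13,67/2] y:[-4,35] z:[16,85/3] -> hit [16,85/3], descend [2, 8, 9, 12]
  N2 x:[24,32] y:[-4,13] z:[49/3,26] -> miss, prune
  N8 x:[13,22] y:[-4,13] z:[16,83/3] -> miss, prune
  N9 x:[43/2,67/2] y:[14,33] z:[16,79/3] -> hit [43/2,79/3], descend [3, 5]
    N3 x:[22,67/2] y:[14,25] z:[22,79/3] -> hit [22,25] leaf, test {P5@t=22, P6(miss), P20(miss)}
    N5 x:[43/2,57/2] y:[19,33] z:[16,64/3] -> miss, prune
  N12 x:[13,23] y:[10,35] z:[67/3,85/3] -> hit [67/3,23], descend [7, 11]
    N7 x:[13,19] y:[28,35] z:[79/3,85/3] -> miss, prune
    N11 x:[14,23] y:[10,32] z:[67/3,28] -> hit [67/3,23] leaf, test {P0(miss), P12(miss), P19(miss)}

order=[0, 2, 8, 9, 3, 5, 12, 7, 11]  |boxes|=9  |leaves|=2  hit=P5

== RESULT ==
[0, 2, 8, 9, 3, 5, 12, 7, 11]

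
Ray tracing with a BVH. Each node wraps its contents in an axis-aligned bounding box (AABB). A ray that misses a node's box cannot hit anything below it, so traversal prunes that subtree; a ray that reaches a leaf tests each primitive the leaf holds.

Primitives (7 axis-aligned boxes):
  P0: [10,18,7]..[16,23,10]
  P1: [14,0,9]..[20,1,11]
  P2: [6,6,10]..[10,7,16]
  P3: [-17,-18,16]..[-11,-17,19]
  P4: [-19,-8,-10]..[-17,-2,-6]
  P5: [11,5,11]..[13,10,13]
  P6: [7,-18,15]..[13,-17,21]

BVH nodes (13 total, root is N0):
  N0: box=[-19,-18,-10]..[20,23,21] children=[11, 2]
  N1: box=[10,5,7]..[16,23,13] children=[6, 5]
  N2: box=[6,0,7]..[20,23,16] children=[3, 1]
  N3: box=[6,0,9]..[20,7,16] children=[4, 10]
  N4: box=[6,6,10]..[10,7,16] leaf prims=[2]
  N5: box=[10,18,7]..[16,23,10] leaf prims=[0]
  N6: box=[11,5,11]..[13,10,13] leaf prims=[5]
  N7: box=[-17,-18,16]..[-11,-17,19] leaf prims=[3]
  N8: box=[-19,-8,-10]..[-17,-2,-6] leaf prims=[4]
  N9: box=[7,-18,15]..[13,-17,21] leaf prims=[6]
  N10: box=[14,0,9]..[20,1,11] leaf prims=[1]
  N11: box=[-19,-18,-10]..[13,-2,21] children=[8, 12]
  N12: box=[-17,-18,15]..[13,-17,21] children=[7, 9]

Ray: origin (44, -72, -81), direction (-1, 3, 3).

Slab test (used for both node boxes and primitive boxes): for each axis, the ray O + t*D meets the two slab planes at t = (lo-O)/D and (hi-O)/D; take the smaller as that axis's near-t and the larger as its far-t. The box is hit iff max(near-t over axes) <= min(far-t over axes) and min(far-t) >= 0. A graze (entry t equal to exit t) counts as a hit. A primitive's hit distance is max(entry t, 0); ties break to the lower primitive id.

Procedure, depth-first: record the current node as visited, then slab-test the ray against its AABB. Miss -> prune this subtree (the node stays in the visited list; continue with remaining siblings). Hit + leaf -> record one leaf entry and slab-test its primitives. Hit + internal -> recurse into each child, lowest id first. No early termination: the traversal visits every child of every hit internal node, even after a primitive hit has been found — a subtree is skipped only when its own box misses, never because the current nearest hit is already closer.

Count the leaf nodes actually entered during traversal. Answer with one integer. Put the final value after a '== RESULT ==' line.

Trace the traversal:
N0 x:[24,63] y:[18,95/3] z:[71/3,34] -> hit [24,95/3], descend [2, 11]
  N2 x:[24,38] y:[24,95/3] z:[88/3,97/3] -> hit [88/3,95/3], descend [1, 3]
    N1 x:[28,34] y:[77/3,95/3] z:[88/3,94/3] -> hit [88/3,94/3], descend [5, 6]
      N5 x:[28,34] y:[30,95/3] z:[88/3,91/3] -> hit [30,91/3] leaf, test {P0@t=30}
      N6 x:[31,33] y:[77/3,82/3] z:[92/3,94/3] -> miss, prune
    N3 x:[24,38] y:[24,79/3] z:[30,97/3] -> miss, prune
  N11 x:[31,63] y:[18,70/3] z:[71/3,34] -> miss, prune

Summary -> nodes [0, 2, 1, 5, 6, 3, 11]; box-tests=7; leaf-entries=1; first=P0

== RESULT ==
1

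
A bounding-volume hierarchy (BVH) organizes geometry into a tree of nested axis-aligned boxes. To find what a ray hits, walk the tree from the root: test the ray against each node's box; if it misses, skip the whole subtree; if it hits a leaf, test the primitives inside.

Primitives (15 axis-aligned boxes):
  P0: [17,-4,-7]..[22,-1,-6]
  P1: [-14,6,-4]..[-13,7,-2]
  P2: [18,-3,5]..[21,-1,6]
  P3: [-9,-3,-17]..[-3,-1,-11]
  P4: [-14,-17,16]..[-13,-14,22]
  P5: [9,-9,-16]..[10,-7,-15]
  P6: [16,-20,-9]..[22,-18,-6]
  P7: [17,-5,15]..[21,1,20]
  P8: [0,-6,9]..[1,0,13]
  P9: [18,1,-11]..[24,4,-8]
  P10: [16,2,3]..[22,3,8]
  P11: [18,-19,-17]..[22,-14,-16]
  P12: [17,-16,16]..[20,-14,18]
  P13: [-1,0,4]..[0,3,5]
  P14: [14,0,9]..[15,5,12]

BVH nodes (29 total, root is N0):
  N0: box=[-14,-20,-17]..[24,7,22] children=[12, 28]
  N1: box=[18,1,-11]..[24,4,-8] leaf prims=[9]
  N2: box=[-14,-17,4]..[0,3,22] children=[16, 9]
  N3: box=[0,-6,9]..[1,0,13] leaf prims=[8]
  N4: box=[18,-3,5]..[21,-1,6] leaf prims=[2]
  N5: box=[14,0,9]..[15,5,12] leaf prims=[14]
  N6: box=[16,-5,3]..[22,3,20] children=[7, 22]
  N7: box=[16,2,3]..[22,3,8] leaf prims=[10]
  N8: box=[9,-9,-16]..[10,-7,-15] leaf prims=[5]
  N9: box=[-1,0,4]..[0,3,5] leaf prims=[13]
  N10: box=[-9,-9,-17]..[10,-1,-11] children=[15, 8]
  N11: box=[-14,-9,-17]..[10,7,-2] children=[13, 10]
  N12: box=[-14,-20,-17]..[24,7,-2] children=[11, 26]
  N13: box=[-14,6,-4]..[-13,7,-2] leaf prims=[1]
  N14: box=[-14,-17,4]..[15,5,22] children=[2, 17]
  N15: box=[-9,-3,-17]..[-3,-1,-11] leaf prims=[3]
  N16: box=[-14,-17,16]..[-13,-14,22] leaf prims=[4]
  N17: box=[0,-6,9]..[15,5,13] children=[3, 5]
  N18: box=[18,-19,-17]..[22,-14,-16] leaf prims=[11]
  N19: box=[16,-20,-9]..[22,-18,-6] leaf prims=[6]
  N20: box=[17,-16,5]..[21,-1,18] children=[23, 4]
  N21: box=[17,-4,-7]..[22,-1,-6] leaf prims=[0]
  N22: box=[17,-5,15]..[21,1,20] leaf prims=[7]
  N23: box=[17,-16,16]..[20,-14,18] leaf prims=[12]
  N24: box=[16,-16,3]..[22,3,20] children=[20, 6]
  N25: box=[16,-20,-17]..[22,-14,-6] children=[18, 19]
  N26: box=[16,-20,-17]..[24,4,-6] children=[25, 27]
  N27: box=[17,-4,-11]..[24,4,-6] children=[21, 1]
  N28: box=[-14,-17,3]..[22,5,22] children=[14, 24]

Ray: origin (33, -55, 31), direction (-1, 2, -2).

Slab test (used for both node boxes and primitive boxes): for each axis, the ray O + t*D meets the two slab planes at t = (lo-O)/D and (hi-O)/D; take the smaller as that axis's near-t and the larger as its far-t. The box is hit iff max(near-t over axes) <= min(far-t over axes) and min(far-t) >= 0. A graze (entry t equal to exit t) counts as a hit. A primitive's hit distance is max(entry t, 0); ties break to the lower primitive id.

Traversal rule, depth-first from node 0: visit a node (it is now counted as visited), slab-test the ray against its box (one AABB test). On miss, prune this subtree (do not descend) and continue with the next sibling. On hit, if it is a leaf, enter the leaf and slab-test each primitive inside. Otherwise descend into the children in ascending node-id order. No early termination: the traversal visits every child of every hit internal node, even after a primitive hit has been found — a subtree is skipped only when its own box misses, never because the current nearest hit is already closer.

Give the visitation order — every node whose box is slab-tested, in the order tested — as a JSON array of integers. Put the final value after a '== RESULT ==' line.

Traverse from the root:
N0 x:[9,47] y:[35/2,31] z:[9/2,24] -> hit [35/2,24], descend [12, 28]
  N12 x:[9,47] y:[35/2,31] z:[33/2,24] -> hit [35/2,24], descend [11, 26]
    N11 x:[23,47] y:[23,31] z:[33/2,24] -> hit [23,24], descend [10, 13]
      N10 x:[23,42] y:[23,27] z:[21,24] -> hit [23,24], descend [8, 15]
        N8 x:[23,24] y:[23,24] z:[23,47/2] -> hit [23,47/2] leaf, test {P5@t=23}
        N15 x:[36,42] y:[26,27] z:[21,24] -> miss, prune
      N13 x:[46,47] y:[61/2,31] z:[33/2,35/2] -> miss, prune
    N26 x:[9,17] y:[35/2,59/2] z:[37/2,24] -> miss, prune
  N28 x:[11,47] y:[19,30] z:[9/2,14] -> miss, prune

9 AABB tests over nodes [0, 12, 11, 10, 8, 15, 13, 26, 28]; 1 leaf entered; closest P5.

== RESULT ==
[0, 12, 11, 10, 8, 15, 13, 26, 28]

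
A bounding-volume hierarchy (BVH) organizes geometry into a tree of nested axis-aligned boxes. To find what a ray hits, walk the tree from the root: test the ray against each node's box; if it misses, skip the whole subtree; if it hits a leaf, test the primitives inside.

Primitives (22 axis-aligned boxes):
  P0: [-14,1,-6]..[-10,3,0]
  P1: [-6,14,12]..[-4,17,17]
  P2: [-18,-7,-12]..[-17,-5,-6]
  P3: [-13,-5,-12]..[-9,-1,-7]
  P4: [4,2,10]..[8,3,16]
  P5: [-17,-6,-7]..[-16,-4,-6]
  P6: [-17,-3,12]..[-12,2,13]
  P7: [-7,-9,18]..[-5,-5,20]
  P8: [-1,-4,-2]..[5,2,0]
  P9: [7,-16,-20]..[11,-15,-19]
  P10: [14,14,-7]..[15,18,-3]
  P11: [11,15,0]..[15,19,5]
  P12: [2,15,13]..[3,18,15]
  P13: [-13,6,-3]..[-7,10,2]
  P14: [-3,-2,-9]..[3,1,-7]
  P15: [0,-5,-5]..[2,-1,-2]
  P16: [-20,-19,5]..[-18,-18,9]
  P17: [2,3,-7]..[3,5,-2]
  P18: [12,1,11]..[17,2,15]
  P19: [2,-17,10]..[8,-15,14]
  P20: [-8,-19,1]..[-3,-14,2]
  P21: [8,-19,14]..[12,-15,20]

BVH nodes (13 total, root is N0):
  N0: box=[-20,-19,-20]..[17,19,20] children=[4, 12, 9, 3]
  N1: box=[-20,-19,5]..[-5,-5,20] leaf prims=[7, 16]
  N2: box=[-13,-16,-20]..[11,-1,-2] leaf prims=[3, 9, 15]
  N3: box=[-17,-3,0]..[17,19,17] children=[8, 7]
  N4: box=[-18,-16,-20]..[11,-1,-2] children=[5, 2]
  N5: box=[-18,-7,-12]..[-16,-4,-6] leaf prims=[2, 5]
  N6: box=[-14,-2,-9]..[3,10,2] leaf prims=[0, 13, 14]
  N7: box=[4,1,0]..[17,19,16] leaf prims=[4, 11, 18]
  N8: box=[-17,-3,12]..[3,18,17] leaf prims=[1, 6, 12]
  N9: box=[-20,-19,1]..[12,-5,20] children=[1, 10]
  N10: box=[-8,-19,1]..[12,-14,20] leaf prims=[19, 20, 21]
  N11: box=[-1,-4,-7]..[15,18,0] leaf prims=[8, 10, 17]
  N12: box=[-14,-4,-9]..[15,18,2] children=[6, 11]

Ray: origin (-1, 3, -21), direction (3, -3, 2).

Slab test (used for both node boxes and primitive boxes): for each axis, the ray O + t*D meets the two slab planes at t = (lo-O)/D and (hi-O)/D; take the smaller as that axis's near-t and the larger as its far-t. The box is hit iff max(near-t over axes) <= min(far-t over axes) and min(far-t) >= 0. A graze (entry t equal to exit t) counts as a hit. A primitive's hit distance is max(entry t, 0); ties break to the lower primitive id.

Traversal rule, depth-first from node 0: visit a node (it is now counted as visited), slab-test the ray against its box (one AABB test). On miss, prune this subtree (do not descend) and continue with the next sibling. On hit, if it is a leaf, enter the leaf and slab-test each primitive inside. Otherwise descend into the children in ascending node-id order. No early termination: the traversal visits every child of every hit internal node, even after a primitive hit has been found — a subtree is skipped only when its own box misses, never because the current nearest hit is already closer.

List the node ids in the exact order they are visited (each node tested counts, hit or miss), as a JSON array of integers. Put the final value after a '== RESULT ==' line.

Walk:
N0 x:[-19/3,6] y:[-16/3,22/3] z:[1/2,41/2] -> hit [1/2,6], descend [3, 4, 9, 12]
  N3 x:[-16/3,6] y:[-16/3,2] z:[21/2,19] -> miss, prune
  N4 x:[-17/3,4] y:[4/3,19/3] z:[1/2,19/2] -> hit [4/3,4], descend [2, 5]
    N2 x:[-4,4] y:[4/3,19/3] z:[1/2,19/2] -> hit [4/3,4] leaf, test {P3(miss), P9(miss), P15(miss)}
    N5 x:[-17/3,-5] y:[7/3,10/3] z:[9/2,15/2] -> miss, prune
  N9 x:[-19/3,13/3] y:[8/3,22/3] z:[11,41/2] -> miss, prune
  N12 x:[-13/3,16/3] y:[-5,7/3] z:[6,23/2] -> miss, prune

7 AABB tests over nodes [0, 3, 4, 2, 5, 9, 12]; 1 leaf entered; closest miss.

== RESULT ==
[0, 3, 4, 2, 5, 9, 12]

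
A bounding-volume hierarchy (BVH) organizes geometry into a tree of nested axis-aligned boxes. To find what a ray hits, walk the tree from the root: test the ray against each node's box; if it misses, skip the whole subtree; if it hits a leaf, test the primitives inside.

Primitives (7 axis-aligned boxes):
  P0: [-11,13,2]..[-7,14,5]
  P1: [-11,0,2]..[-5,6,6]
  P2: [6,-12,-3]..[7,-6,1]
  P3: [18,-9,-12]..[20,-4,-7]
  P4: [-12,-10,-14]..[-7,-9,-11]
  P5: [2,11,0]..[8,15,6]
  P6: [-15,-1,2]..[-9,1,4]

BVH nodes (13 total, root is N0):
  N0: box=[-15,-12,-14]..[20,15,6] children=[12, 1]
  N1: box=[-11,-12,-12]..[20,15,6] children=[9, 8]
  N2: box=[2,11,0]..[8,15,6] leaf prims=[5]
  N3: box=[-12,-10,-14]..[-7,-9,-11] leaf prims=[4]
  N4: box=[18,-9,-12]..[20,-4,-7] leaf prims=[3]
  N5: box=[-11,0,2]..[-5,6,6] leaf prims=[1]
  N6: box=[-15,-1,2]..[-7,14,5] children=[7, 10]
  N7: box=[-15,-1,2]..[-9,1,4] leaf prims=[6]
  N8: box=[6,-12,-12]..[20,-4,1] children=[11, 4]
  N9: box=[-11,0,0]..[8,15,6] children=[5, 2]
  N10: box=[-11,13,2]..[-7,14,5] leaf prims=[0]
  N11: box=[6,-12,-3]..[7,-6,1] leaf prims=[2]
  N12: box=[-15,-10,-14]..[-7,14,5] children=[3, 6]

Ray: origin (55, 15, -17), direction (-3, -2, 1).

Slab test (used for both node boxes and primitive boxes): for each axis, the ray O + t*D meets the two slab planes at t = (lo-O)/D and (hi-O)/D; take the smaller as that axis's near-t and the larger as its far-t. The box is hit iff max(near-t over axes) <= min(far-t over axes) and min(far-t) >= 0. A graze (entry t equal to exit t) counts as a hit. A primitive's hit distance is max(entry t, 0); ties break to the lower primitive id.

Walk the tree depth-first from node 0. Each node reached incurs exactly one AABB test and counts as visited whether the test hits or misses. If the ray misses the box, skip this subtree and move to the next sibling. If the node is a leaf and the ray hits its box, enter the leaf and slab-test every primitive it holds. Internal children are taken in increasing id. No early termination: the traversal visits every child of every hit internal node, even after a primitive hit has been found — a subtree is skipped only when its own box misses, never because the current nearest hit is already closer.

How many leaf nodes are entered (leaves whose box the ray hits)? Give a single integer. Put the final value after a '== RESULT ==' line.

Traverse from the root:
N0 x:[35/3,70/3] y:[0,27/2] z:[3,23] -> hit [35/3,27/2], descend [1, 12]
  N1 x:[35/3,22] y:[0,27/2] z:[5,23] -> hit [35/3,27/2], descend [8, 9]
    N8 x:[35/3,49/3] y:[19/2,27/2] z:[5,18] -> hit [35/3,27/2], descend [4, 11]
      N4 x:[35/3,37/3] y:[19/2,12] z:[5,10] -> miss, prune
      N11 x:[16,49/3] y:[21/2,27/2] z:[14,18] -> miss, prune
    N9 x:[47/3,22] y:[0,15/2] z:[17,23] -> miss, prune
  N12 x:[62/3,70/3] y:[1/2,25/2] z:[3,22] -> miss, prune

Summary -> nodes [0, 1, 8, 4, 11, 9, 12]; box-tests=7; leaf-entries=0; first=miss

== RESULT ==
0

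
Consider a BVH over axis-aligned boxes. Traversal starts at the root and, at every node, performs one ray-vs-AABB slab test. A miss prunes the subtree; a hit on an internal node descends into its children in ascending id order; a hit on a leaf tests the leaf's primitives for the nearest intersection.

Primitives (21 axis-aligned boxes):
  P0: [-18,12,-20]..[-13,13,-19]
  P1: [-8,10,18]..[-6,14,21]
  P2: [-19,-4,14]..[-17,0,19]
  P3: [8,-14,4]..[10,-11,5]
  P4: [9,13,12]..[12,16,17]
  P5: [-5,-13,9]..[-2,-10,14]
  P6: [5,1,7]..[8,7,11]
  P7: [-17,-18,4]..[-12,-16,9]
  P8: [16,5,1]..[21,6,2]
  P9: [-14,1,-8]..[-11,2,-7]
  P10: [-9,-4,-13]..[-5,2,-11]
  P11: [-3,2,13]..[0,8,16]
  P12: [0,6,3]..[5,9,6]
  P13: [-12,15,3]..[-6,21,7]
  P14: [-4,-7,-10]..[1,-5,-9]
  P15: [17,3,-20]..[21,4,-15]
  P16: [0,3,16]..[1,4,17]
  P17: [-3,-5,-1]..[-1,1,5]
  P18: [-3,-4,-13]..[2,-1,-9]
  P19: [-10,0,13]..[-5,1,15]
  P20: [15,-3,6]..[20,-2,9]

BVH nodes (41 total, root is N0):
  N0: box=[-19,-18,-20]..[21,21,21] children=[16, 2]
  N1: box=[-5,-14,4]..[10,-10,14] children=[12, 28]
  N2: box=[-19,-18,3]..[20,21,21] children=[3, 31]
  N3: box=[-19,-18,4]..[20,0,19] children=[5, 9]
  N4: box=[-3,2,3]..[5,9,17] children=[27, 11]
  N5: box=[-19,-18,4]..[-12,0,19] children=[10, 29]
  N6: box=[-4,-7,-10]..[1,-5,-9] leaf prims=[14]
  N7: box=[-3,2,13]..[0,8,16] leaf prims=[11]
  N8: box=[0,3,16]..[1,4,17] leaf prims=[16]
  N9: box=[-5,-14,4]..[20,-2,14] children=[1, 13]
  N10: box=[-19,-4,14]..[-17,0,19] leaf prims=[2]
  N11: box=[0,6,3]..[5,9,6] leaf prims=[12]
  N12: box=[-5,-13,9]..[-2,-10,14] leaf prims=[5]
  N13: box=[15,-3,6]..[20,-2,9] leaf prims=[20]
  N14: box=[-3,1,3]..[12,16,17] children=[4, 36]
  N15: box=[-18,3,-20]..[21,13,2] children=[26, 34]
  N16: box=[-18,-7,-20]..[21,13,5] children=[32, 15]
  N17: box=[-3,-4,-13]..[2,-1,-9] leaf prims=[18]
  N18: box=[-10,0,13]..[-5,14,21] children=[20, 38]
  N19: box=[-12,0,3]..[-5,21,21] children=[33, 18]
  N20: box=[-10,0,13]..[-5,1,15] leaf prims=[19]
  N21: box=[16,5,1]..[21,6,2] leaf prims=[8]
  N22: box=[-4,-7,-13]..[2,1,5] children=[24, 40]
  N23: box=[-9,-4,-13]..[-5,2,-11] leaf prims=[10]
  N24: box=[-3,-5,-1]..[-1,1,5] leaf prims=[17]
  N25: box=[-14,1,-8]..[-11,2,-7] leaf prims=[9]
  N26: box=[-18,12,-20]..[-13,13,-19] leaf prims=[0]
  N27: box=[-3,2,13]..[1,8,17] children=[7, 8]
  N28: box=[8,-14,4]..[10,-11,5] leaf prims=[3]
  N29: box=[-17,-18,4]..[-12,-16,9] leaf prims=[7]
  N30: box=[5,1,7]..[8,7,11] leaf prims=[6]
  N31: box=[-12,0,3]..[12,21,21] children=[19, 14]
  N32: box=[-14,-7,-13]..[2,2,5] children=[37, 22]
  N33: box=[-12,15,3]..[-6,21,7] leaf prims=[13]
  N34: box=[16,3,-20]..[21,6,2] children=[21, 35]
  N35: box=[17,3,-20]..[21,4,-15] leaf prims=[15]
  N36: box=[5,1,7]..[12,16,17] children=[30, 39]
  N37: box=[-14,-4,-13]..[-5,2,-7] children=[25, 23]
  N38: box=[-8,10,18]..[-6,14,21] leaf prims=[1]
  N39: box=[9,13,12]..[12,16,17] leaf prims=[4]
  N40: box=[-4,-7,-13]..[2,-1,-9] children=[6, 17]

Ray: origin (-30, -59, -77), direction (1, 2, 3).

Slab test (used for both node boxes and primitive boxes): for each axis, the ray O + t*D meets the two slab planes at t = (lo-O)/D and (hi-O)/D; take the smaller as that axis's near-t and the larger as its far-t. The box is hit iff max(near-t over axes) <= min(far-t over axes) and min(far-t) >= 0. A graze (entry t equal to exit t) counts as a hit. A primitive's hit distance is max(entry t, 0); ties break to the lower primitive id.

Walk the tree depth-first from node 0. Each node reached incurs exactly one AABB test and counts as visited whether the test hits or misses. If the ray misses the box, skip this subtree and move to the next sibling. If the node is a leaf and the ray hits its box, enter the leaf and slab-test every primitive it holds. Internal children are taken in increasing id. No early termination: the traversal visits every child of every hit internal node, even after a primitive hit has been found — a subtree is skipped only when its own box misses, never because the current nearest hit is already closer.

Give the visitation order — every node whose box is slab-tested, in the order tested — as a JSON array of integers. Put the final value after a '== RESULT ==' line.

Traverse from the root:
N0 x:[11,51] y:[41/2,40] z:[19,98/3] -> hit [41/2,98/3], descend [2, 16]
  N2 x:[11,50] y:[41/2,40] z:[80/3,98/3] -> hit [80/3,98/3], descend [3, 31]
    N3 x:[11,50] y:[41/2,59/2] z:[27,32] -> hit [27,59/2], descend [5, 9]
      N5 x:[11,18] y:[41/2,59/2] z:[27,32] -> miss, prune
      N9 x:[25,50] y:[45/2,57/2] z:[27,91/3] -> hit [27,57/2], descend [1, 13]
        N1 x:[25,40] y:[45/2,49/2] z:[27,91/3] -> miss, prune
        N13 x:[45,50] y:[28,57/2] z:[83/3,86/3] -> miss, prune
    N31 x:[18,42] y:[59/2,40] z:[80/3,98/3] -> hit [59/2,98/3], descend [14, 19]
      N14 x:[27,42] y:[30,75/2] z:[80/3,94/3] -> hit [30,94/3], descend [4, 36]
        N4 x:[27,35] y:[61/2,34] z:[80/3,94/3] -> hit [61/2,94/3], descend [11, 27]
          N11 x:[30,35] y:[65/2,34] z:[80/3,83/3] -> miss, prune
          N27 x:[27,31] y:[61/2,67/2] z:[30,94/3] -> hit [61/2,31], descend [7, 8]
            N7 x:[27,30] y:[61/2,67/2] z:[30,31] -> miss, prune
            N8 x:[30,31] y:[31,63/2] z:[31,94/3] -> hit [31,31] leaf, test {P16@t=31}
        N36 x:[35,42] y:[30,75/2] z:[28,94/3] -> miss, prune
      N19 x:[18,25] y:[59/2,40] z:[80/3,98/3] -> miss, prune
  N16 x:[12,51] y:[26,36] z:[19,82/3] -> hit [26,82/3], descend [15, 32]
    N15 x:[12,51] y:[31,36] z:[19,79/3] -> miss, prune
    N32 x:[16,32] y:[26,61/2] z:[64/3,82/3] -> hit [26,82/3], descend [22, 37]
      N22 x:[26,32] y:[26,30] z:[64/3,82/3] -> hit [26,82/3], descend [24, 40]
        N24 x:[27,29] y:[27,30] z:[76/3,82/3] -> hit [27,82/3] leaf, test {P17@t=27}
        N40 x:[26,32] y:[26,29] z:[64/3,68/3] -> miss, prune
      N37 x:[16,25] y:[55/2,61/2] z:[64/3,70/3] -> miss, prune

Summary -> nodes [0, 2, 3, 5, 9, 1, 13, 31, 14, 4, 11, 27, 7, 8, 36, 19, 16, 15, 32, 22, 24, 40, 37]; box-tests=23; leaf-entries=2; first=P17

== RESULT ==
[0, 2, 3, 5, 9, 1, 13, 31, 14, 4, 11, 27, 7, 8, 36, 19, 16, 15, 32, 22, 24, 40, 37]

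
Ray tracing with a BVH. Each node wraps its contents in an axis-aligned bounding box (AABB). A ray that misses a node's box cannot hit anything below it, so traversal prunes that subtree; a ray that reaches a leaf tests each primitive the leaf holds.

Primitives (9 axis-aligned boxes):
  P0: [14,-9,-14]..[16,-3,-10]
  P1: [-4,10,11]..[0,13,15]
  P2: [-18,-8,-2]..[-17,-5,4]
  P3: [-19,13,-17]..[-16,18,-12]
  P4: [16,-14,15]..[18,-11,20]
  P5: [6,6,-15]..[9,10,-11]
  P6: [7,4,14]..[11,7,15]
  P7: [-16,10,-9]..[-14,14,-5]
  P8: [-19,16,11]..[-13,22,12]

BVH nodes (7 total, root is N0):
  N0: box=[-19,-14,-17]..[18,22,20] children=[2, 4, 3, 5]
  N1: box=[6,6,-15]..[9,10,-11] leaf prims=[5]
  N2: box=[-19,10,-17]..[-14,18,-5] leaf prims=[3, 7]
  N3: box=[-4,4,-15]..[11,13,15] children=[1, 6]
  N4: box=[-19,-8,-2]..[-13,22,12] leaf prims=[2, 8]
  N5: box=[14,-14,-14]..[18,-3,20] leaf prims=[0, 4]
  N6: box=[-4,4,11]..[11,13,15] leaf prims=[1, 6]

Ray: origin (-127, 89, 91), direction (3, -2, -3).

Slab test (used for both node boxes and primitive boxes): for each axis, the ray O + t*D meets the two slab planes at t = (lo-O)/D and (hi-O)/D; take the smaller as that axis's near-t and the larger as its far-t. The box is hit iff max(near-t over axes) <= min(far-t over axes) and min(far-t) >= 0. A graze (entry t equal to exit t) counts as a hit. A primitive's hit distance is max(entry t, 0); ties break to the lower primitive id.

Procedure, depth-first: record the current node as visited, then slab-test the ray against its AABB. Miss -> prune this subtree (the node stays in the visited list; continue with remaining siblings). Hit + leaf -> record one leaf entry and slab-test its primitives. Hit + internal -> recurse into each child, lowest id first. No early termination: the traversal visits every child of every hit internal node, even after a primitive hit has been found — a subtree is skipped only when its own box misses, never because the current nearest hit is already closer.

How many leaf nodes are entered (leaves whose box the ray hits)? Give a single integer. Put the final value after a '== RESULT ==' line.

Walk:
N0 x:[36,145/3] y:[67/2,103/2] z:[71/3,36] -> hit [36,36], descend [2, 3, 4, 5]
  N2 x:[36,113/3] y:[71/2,79/2] z:[32,36] -> hit [36,36] leaf, test {P3@t=36, P7(miss)}
  N3 x:[41,46] y:[38,85/2] z:[76/3,106/3] -> miss, prune
  N4 x:[36,38] y:[67/2,97/2] z:[79/3,31] -> miss, prune
  N5 x:[47,145/3] y:[46,103/2] z:[71/3,35] -> miss, prune

Visited [0, 2, 3, 4, 5]. Tests: 5 box, 1 leaf. Nearest: P3.

== RESULT ==
1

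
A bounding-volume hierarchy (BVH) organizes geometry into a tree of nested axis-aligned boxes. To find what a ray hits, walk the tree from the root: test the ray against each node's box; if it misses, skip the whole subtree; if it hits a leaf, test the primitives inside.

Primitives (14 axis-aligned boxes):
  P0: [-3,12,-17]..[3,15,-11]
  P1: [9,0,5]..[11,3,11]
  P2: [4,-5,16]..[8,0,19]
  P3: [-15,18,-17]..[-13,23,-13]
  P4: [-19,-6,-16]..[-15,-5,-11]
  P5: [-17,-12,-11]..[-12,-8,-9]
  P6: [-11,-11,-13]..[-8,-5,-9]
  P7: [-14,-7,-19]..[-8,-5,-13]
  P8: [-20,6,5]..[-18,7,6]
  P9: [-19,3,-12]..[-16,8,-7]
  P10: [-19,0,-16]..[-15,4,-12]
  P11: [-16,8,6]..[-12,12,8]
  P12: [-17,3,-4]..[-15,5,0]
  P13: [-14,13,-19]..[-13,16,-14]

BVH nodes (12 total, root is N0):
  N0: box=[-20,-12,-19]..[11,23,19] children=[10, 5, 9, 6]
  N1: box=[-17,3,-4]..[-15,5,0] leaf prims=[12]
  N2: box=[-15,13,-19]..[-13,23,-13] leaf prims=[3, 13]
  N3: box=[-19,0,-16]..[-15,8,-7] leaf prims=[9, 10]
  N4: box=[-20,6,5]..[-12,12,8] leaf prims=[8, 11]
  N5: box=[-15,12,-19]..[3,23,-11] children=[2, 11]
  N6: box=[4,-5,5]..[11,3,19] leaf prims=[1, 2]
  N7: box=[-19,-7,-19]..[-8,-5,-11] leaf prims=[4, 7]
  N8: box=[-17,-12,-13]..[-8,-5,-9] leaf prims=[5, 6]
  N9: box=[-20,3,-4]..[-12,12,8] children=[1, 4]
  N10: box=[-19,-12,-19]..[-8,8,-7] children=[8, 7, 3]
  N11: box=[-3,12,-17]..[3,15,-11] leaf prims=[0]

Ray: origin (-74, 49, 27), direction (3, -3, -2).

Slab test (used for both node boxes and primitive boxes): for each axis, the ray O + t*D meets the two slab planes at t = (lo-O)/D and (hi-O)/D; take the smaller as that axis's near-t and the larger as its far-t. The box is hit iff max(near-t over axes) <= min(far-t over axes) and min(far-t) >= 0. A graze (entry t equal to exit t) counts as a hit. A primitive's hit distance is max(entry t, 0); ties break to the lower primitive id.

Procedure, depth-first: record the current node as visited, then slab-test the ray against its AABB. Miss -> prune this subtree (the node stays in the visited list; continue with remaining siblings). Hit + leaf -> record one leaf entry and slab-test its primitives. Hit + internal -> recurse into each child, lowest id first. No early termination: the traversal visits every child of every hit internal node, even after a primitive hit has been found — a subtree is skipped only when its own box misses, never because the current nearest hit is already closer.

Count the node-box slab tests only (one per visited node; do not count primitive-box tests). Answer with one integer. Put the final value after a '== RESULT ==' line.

Walk:
N0 x:[18,85/3] y:[26/3,61/3] z:[4,23] -> hit [18,61/3], descend [5, 6, 9, 10]
  N5 x:[59/3,77/3] y:[26/3,37/3] z:[19,23] -> miss, prune
  N6 x:[26,85/3] y:[46/3,18] z:[4,11] -> miss, prune
  N9 x:[18,62/3] y:[37/3,46/3] z:[19/2,31/2] -> miss, prune
  N10 x:[55/3,22] y:[41/3,61/3] z:[17,23] -> hit [55/3,61/3], descend [3, 7, 8]
    N3 x:[55/3,59/3] y:[41/3,49/3] z:[17,43/2] -> miss, prune
    N7 x:[55/3,22] y:[18,56/3] z:[19,23] -> miss, prune
    N8 x:[19,22] y:[18,61/3] z:[18,20] -> hit [19,20] leaf, test {P5@t=19, P6(miss)}

order=[0, 5, 6, 9, 10, 3, 7, 8]  |boxes|=8  |leaves|=1  hit=P5

== RESULT ==
8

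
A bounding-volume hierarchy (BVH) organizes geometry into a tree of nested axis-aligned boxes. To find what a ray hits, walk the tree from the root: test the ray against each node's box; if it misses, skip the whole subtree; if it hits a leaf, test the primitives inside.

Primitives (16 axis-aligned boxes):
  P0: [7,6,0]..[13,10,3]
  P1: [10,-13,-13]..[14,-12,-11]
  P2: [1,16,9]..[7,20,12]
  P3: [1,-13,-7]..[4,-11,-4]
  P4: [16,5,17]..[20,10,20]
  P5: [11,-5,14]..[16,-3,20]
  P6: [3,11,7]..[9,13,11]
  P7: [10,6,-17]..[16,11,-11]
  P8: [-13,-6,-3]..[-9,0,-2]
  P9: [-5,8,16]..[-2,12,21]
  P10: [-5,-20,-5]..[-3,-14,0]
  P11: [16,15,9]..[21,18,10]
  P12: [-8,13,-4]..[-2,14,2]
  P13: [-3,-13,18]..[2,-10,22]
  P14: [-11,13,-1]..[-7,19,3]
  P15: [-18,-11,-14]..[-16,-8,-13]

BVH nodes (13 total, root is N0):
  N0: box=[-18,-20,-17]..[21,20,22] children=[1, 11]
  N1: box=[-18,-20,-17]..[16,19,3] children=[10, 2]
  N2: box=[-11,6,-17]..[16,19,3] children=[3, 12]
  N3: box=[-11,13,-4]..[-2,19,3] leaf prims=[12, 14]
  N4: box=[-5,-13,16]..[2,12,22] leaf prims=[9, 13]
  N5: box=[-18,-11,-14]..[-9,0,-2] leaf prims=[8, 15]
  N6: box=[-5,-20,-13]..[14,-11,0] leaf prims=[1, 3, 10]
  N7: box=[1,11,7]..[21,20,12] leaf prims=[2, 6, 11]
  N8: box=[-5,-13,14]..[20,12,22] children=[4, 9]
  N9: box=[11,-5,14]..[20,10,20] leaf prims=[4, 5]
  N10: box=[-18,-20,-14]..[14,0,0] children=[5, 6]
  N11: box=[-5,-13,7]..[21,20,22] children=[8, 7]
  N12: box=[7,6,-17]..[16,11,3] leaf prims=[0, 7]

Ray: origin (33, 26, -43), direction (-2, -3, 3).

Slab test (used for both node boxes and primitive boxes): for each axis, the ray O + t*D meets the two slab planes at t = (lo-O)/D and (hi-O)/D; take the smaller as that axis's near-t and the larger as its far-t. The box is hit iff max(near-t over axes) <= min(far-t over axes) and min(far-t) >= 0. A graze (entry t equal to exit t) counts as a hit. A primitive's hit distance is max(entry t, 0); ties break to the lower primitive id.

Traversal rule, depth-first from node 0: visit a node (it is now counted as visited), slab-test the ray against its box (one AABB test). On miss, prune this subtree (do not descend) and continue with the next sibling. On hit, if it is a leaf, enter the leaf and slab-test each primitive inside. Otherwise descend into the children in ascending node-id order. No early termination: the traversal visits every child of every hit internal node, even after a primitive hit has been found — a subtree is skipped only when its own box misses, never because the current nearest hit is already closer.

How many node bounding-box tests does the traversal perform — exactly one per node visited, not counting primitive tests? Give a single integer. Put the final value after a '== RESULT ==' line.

Trace the traversal:
N0 x:[6,51/2] y:[2,46/3] z:[26/3,65/3] -> hit [26/3,46/3], descend [1, 11]
  N1 x:[17/2,51/2] y:[7/3,46/3] z:[26/3,46/3] -> hit [26/3,46/3], descend [2, 10]
    N2 x:[17/2,22] y:[7/3,20/3] z:[26/3,46/3] -> miss, prune
    N10 x:[19/2,51/2] y:[26/3,46/3] z:[29/3,43/3] -> hit [29/3,43/3], descend [5, 6]
      N5 x:[21,51/2] y:[26/3,37/3] z:[29/3,41/3] -> miss, prune
      N6 x:[19/2,19] y:[37/3,46/3] z:[10,43/3] -> hit [37/3,43/3] leaf, test {P1(miss), P3(miss), P10(miss)}
  N11 x:[6,19] y:[2,13] z:[50/3,65/3] -> miss, prune

7 AABB tests over nodes [0, 1, 2, 10, 5, 6, 11]; 1 leaf entered; closest miss.

== RESULT ==
7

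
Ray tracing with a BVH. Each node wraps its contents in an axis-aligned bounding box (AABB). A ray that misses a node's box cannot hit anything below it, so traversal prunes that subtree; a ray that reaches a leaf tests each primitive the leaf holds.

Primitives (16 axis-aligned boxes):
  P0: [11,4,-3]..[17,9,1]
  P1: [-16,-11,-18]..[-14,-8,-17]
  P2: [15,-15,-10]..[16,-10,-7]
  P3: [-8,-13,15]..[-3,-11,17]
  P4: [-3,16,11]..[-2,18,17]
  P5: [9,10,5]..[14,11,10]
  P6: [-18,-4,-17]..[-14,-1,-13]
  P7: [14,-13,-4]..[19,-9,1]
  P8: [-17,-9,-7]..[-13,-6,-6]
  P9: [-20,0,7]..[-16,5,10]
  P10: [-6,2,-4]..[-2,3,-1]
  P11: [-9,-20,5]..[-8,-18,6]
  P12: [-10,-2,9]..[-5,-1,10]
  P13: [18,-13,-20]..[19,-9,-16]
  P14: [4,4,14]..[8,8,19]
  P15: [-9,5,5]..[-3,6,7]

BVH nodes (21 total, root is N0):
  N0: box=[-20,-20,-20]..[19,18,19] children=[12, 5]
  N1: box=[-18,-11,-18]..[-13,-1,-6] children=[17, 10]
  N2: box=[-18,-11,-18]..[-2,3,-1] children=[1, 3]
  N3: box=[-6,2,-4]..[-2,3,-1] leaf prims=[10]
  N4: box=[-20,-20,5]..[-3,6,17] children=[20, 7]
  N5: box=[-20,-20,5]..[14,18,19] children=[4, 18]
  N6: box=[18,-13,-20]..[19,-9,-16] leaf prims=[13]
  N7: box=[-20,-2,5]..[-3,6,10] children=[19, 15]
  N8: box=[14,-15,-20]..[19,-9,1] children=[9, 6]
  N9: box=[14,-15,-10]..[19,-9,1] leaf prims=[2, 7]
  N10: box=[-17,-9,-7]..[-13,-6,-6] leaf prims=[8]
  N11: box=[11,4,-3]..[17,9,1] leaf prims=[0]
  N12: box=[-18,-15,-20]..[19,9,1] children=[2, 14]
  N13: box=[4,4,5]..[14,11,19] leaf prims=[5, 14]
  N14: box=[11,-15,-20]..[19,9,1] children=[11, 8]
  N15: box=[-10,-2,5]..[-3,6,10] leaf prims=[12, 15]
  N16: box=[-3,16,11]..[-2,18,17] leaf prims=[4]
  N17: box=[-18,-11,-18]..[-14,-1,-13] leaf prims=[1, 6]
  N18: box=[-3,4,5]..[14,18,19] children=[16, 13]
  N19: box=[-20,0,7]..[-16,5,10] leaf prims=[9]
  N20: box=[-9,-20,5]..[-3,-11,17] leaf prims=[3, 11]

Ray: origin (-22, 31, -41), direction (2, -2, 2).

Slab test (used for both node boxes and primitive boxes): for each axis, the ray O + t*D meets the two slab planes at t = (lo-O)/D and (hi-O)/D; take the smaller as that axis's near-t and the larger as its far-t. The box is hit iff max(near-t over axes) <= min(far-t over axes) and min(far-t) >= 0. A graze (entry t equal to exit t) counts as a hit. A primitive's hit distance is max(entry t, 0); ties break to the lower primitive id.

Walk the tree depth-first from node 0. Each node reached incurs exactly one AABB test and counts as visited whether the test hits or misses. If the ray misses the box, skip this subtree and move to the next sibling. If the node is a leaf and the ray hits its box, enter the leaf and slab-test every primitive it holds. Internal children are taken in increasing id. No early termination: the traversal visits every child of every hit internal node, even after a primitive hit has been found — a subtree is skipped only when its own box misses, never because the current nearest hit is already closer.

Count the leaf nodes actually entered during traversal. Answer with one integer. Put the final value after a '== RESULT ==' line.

Traverse from the root:
N0 x:[1,41/2] y:[13/2,51/2] z:[21/2,30] -> hit [21/2,41/2], descend [5, 12]
  N5 x:[1,18] y:[13/2,51/2] z:[23,30] -> miss, prune
  N12 x:[2,41/2] y:[11,23] z:[21/2,21] -> hit [11,41/2], descend [2, 14]
    N2 x:[2,10] y:[14,21] z:[23/2,20] -> miss, prune
    N14 x:[33/2,41/2] y:[11,23] z:[21/2,21] -> hit [33/2,41/2], descend [8, 11]
      N8 x:[18,41/2] y:[20,23] z:[21/2,21] -> hit [20,41/2], descend [6, 9]
        N6 x:[20,41/2] y:[20,22] z:[21/2,25/2] -> miss, prune
        N9 x:[18,41/2] y:[20,23] z:[31/2,21] -> hit [20,41/2] leaf, test {P2(miss), P7@t=20}
      N11 x:[33/2,39/2] y:[11,27/2] z:[19,21] -> miss, prune

order=[0, 5, 12, 2, 14, 8, 6, 9, 11]  |boxes|=9  |leaves|=1  hit=P7

== RESULT ==
1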